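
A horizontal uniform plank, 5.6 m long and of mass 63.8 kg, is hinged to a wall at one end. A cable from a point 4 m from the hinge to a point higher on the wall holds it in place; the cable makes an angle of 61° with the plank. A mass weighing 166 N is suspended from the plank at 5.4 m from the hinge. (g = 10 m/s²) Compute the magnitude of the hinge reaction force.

|H| ≈ 395 N

Take torques about the hinge: T sin 61° · 4 = 63.8×10×2.8 + 166×5.4 = 2682.8 N·m.
So T = 2682.8 / (0.8746 × 4) = 766.85 N.
ΣF_x = 0: H_x = T cos 61° = 371.78 N.
ΣF_y = 0: H_y = (63.8×10 + 166) − T sin 61° = 804 − 670.7 = 133.3 N.
|H| = √(H_x² + H_y²) = √((371.78)² + (133.3)²) = 394.95 N.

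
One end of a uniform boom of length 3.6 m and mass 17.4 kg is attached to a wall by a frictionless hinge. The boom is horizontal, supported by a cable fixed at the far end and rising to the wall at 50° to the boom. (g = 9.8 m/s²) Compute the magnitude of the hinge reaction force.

Take torques about the hinge: T sin 50° · 3.6 = 17.4×9.8×1.8 = 306.94 N·m.
So T = 306.94 / (0.7660 × 3.6) = 111.3 N.
ΣF_x = 0: H_x = T cos 50° = 71.542 N.
ΣF_y = 0: H_y = (17.4×9.8) − T sin 50° = 170.52 − 85.26 = 85.26 N.
|H| = √(H_x² + H_y²) = √((71.542)² + (85.26)²) = 111.3 N.

|H| ≈ 111 N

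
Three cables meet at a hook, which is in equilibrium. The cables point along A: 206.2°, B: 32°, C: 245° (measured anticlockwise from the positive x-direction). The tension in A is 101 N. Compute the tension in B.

Resolve: ΣF_x = 101 cos 206.2° + T_B cos 32° + T_C cos 245° = 0.
        ΣF_y = 101 sin 206.2° + T_B sin 32° + T_C sin 245° = 0.
The known terms sum to (-90.62, -44.59) N, so 0.8480 T_B − 0.4226 T_C = 90.62 and 0.5299 T_B − 0.9063 T_C = 44.59.
Solving simultaneously: T_B = 116.2 N, T_C = 18.74 N.

T_B ≈ 116 N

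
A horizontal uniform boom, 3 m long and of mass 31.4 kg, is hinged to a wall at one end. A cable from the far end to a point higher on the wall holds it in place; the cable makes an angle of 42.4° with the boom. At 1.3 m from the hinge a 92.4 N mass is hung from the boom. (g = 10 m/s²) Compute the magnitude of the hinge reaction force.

|H| ≈ 301 N

Take torques about the hinge: T sin 42.4° · 3 = 31.4×10×1.5 + 92.4×1.3 = 591.12 N·m.
So T = 591.12 / (0.6743 × 3) = 292.21 N.
ΣF_x = 0: H_x = T cos 42.4° = 215.79 N.
ΣF_y = 0: H_y = (31.4×10 + 92.4) − T sin 42.4° = 406.4 − 197.04 = 209.36 N.
|H| = √(H_x² + H_y²) = √((215.79)² + (209.36)²) = 300.66 N.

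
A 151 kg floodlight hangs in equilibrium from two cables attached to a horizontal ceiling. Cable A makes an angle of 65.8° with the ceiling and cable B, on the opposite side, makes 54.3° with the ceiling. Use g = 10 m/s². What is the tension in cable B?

Weight W = 151 × 10 = 1510 N acts straight down.
Horizontal: T_A cos 65.8° = T_B cos 54.3°  →  T_A = 1.424 T_B.
Vertical: T_A sin 65.8° + T_B sin 54.3° = 1510.
Substituting the horizontal relation into the vertical equation gives 2.111 T_B = 1510, so T_B = 715.5 N.

T_B ≈ 715 N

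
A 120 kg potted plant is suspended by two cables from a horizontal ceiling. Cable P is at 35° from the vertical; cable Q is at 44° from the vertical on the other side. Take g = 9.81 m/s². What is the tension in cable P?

Angles from the horizontal: cable P is 90° − 35° = 55°, cable Q is 90° − 44° = 46°.
Weight W = 120 × 9.81 = 1177 N acts straight down.
Horizontal: T_P cos 55° = T_Q cos 46°  →  T_Q = 0.8257 T_P.
Vertical: T_P sin 55° + T_Q sin 46° = 1177.
Substituting the horizontal relation into the vertical equation gives 1.413 T_P = 1177, so T_P = 833.1 N.

T_P ≈ 833 N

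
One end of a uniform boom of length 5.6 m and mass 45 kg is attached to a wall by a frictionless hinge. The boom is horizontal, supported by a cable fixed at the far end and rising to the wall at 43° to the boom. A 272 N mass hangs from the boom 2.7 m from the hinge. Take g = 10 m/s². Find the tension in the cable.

T ≈ 522 N

Take torques about the hinge: T sin 43° · 5.6 = 45×10×2.8 + 272×2.7 = 1994.4 N·m.
So T = 1994.4 / (0.6820 × 5.6) = 522.2 N.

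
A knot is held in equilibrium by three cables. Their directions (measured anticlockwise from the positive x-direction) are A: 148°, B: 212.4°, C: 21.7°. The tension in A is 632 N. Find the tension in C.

Resolve: ΣF_x = 632 cos 148° + T_B cos 212.4° + T_C cos 21.7° = 0.
        ΣF_y = 632 sin 148° + T_B sin 212.4° + T_C sin 21.7° = 0.
The known terms sum to (-536, 334.9) N, so -0.8443 T_B + 0.9291 T_C = 536 and -0.5358 T_B + 0.3697 T_C = -334.9.
Solving simultaneously: T_B = 2743 N, T_C = 3070 N.

T_C ≈ 3070 N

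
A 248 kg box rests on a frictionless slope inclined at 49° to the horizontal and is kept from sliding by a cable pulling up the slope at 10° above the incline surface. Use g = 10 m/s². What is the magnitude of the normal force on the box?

Take axes along and perpendicular to the incline. Weight components: W sin 49° = 1872 N down-slope, W cos 49° = 1627 N into the surface.
Along incline: T cos 10° = W sin 49° → T = 1901 N.
Perpendicular: N = W cos 49° − T sin 10° = 1297 N.

N ≈ 1300 N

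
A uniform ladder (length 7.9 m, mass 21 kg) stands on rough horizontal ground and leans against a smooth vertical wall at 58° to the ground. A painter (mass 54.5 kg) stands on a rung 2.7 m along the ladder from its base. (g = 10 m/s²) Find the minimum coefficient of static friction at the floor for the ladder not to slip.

ΣF_y = 0: N_floor = 21×10 + 54.5×10 = 755 N.
Torques about the foot: N_wall · 7.9 sin 58° = 21×10×3.95 cos 58° + 54.5×10×2.7 cos 58° → N_wall = 182 N.
ΣF_x = 0: f_floor = N_wall = 182 N.
μ_min = f_floor / N_floor = 182 / 755 = 0.2411.

μ_min ≈ 0.241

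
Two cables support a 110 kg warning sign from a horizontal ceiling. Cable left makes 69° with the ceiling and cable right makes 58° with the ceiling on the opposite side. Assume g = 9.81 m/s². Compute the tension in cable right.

T_right ≈ 484 N

Weight W = 110 × 9.81 = 1079 N acts straight down.
Horizontal: T_left cos 69° = T_right cos 58°  →  T_left = 1.479 T_right.
Vertical: T_left sin 69° + T_right sin 58° = 1079.
Substituting the horizontal relation into the vertical equation gives 2.229 T_right = 1079, so T_right = 484.2 N.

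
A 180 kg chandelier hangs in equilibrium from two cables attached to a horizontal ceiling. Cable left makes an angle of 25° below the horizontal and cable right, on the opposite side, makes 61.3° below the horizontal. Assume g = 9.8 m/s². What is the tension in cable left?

T_left ≈ 849 N

Weight W = 180 × 9.8 = 1764 N acts straight down.
Horizontal: T_left cos 25° = T_right cos 61.3°  →  T_right = 1.887 T_left.
Vertical: T_left sin 25° + T_right sin 61.3° = 1764.
Substituting the horizontal relation into the vertical equation gives 2.078 T_left = 1764, so T_left = 848.9 N.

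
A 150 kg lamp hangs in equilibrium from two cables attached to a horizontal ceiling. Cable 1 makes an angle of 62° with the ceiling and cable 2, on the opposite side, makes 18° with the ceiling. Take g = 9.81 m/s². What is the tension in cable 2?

T_2 ≈ 701 N

Weight W = 150 × 9.81 = 1472 N acts straight down.
Horizontal: T_1 cos 62° = T_2 cos 18°  →  T_1 = 2.026 T_2.
Vertical: T_1 sin 62° + T_2 sin 18° = 1472.
Substituting the horizontal relation into the vertical equation gives 2.098 T_2 = 1472, so T_2 = 701.5 N.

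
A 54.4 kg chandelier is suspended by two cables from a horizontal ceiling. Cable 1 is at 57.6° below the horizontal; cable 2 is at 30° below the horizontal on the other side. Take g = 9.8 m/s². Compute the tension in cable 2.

Weight W = 54.4 × 9.8 = 533.1 N acts straight down.
Horizontal: T_1 cos 57.6° = T_2 cos 30°  →  T_1 = 1.616 T_2.
Vertical: T_1 sin 57.6° + T_2 sin 30° = 533.1.
Substituting the horizontal relation into the vertical equation gives 1.865 T_2 = 533.1, so T_2 = 285.9 N.

T_2 ≈ 286 N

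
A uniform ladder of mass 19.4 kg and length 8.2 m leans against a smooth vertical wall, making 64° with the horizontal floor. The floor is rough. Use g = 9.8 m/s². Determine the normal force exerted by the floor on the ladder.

N_floor ≈ 190 N

ΣF_y = 0: N_floor = 19.4×9.8 = 190.12 N.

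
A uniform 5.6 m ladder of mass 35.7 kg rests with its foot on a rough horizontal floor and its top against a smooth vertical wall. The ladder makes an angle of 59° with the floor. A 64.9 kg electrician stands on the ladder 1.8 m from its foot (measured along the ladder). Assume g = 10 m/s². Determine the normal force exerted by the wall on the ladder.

Torques about the foot: N_wall · 5.6 sin 59° = 35.7×10×2.8 cos 59° + 64.9×10×1.8 cos 59° → N_wall = 232.6 N.

N_wall ≈ 233 N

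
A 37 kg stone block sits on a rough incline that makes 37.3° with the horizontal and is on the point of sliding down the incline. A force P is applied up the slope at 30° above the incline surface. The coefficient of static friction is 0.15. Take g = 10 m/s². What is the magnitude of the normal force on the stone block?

On the verge of sliding down the incline, friction equals μN and acts up the slope.
Perpendicular: N + P sin 30° = W cos 37.3° = 294.3 N.
Along incline: P cos 30° + μN = W sin 37.3° with W sin 37.3° = 224.2 N.
Solving the pair for P and N: P = 227.6 N, N = 180.5 N (and f = μN = 27.08 N).

N ≈ 181 N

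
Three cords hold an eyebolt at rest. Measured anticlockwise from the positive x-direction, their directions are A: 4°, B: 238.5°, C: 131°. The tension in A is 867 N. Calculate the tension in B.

Resolve: ΣF_x = 867 cos 4° + T_B cos 238.5° + T_C cos 131° = 0.
        ΣF_y = 867 sin 4° + T_B sin 238.5° + T_C sin 131° = 0.
The known terms sum to (864.9, 60.48) N, so -0.5225 T_B − 0.6561 T_C = -864.9 and -0.8526 T_B + 0.7547 T_C = -60.48.
Solving simultaneously: T_B = 726 N, T_C = 740.1 N.

T_B ≈ 726 N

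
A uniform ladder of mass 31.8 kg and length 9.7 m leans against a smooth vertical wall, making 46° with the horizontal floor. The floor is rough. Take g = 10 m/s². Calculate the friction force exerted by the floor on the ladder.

f ≈ 154 N

Torques about the foot: N_wall · 9.7 sin 46° = 31.8×10×4.85 cos 46° → N_wall = 153.54 N.
ΣF_x = 0: f_floor = N_wall = 153.54 N.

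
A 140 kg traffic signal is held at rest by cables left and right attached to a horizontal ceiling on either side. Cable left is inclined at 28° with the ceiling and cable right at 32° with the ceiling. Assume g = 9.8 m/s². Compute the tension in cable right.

T_right ≈ 1400 N

Weight W = 140 × 9.8 = 1372 N acts straight down.
Horizontal: T_left cos 28° = T_right cos 32°  →  T_left = 0.9605 T_right.
Vertical: T_left sin 28° + T_right sin 32° = 1372.
Substituting the horizontal relation into the vertical equation gives 0.9808 T_right = 1372, so T_right = 1399 N.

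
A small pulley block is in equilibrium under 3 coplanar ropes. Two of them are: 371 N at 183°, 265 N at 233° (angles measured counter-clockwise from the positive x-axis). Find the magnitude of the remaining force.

Sum the known components: ΣF_x = -530 N, ΣF_y = -231.1 N.
For equilibrium the remaining force must supply (−ΣF_x, −ΣF_y) = (530, 231.1) N.
Magnitude = √((530)² + (231.1)²) = 578.1 N; direction = atan2(231.1, 530) = 23.6°.

F ≈ 578 N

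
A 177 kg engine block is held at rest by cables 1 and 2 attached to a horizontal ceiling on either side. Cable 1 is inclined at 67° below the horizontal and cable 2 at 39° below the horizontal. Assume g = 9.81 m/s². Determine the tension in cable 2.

T_2 ≈ 706 N

Weight W = 177 × 9.81 = 1736 N acts straight down.
Horizontal: T_1 cos 67° = T_2 cos 39°  →  T_1 = 1.989 T_2.
Vertical: T_1 sin 67° + T_2 sin 39° = 1736.
Substituting the horizontal relation into the vertical equation gives 2.46 T_2 = 1736, so T_2 = 705.8 N.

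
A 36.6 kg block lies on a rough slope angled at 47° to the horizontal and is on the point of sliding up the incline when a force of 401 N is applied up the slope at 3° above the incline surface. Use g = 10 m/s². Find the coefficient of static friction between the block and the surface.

On the verge of sliding up the incline, friction is at its maximum μN and acts down the slope.
Perpendicular to incline: N = W cos 47° − P sin 3° = 249.6 − 20.99 = 228.6 N.
Along incline: P cos 3° − μN = W sin 47° → μ = −(W sin 47° − P cos 3°) / N = 0.5808.

μ ≈ 0.581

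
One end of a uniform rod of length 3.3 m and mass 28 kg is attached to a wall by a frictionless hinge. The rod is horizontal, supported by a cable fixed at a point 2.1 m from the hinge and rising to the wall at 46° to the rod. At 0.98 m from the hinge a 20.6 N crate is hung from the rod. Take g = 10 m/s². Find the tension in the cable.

T ≈ 319 N

Take torques about the hinge: T sin 46° · 2.1 = 28×10×1.65 + 20.6×0.98 = 482.19 N·m.
So T = 482.19 / (0.7193 × 2.1) = 319.2 N.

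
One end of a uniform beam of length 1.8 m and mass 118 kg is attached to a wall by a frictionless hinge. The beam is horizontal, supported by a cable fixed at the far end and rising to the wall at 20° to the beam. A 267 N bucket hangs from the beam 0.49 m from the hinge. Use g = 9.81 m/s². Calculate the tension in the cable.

Take torques about the hinge: T sin 20° · 1.8 = 118×9.81×0.9 + 267×0.49 = 1172.7 N·m.
So T = 1172.7 / (0.3420 × 1.8) = 1904.8 N.

T ≈ 1900 N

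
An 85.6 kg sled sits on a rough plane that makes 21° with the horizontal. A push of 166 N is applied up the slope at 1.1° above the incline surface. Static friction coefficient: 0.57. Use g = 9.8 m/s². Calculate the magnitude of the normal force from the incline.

N ≈ 780 N

Axes along / perpendicular to the incline. W sin 21° = 300.6 N down-slope; W cos 21° = 783.2 N into the surface.
Perpendicular: N = W cos 21° − P sin 1.1° = 783.2 − 3.187 = 780 N.
Along incline: P cos 1.1° + f = W sin 21° (friction acts up-slope) → f = 300.6 − 166 = 134.7 N.
|f| = 134.7 N ≤ μN = 444.6 N, so the sled is indeed static.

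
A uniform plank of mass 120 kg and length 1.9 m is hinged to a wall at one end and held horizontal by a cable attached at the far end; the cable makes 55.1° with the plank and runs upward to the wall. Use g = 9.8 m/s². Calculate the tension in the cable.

Take torques about the hinge: T sin 55.1° · 1.9 = 120×9.8×0.95 = 1117.2 N·m.
So T = 1117.2 / (0.8202 × 1.9) = 716.94 N.

T ≈ 717 N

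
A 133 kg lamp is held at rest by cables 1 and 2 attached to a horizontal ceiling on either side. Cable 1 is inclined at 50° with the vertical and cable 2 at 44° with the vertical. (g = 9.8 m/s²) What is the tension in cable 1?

Angles from the horizontal: cable 1 is 90° − 50° = 40°, cable 2 is 90° − 44° = 46°.
Weight W = 133 × 9.8 = 1303 N acts straight down.
Horizontal: T_1 cos 40° = T_2 cos 46°  →  T_2 = 1.103 T_1.
Vertical: T_1 sin 40° + T_2 sin 46° = 1303.
Substituting the horizontal relation into the vertical equation gives 1.436 T_1 = 1303, so T_1 = 907.6 N.

T_1 ≈ 908 N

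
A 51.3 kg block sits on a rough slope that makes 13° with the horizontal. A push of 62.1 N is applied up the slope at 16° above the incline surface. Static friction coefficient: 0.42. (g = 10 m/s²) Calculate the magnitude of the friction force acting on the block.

f ≈ 55.7 N

Axes along / perpendicular to the incline. W sin 13° = 115.4 N down-slope; W cos 13° = 499.9 N into the surface.
Perpendicular: N = W cos 13° − P sin 16° = 499.9 − 17.12 = 482.7 N.
Along incline: P cos 16° + f = W sin 13° (friction acts up-slope) → f = 115.4 − 59.69 = 55.71 N.
|f| = 55.71 N ≤ μN = 202.7 N, so the block is indeed static.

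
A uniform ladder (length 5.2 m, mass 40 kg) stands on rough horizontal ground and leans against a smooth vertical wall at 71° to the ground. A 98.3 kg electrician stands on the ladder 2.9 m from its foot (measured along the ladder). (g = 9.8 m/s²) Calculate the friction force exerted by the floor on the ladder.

f ≈ 252 N

Torques about the foot: N_wall · 5.2 sin 71° = 40×9.8×2.6 cos 71° + 98.3×9.8×2.9 cos 71° → N_wall = 252.48 N.
ΣF_x = 0: f_floor = N_wall = 252.48 N.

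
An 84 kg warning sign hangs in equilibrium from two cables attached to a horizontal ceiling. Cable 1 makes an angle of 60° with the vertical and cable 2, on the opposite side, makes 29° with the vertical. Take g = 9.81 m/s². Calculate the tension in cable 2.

T_2 ≈ 714 N

Angles from the horizontal: cable 1 is 90° − 60° = 30°, cable 2 is 90° − 29° = 61°.
Weight W = 84 × 9.81 = 824 N acts straight down.
Horizontal: T_1 cos 30° = T_2 cos 61°  →  T_1 = 0.5598 T_2.
Vertical: T_1 sin 30° + T_2 sin 61° = 824.
Substituting the horizontal relation into the vertical equation gives 1.155 T_2 = 824, so T_2 = 713.7 N.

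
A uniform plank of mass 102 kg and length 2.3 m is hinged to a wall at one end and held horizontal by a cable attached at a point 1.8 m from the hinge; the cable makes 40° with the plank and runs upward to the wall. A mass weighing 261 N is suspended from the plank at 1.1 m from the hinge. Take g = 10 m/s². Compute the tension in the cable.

T ≈ 1260 N

Take torques about the hinge: T sin 40° · 1.8 = 102×10×1.15 + 261×1.1 = 1460.1 N·m.
So T = 1460.1 / (0.6428 × 1.8) = 1262 N.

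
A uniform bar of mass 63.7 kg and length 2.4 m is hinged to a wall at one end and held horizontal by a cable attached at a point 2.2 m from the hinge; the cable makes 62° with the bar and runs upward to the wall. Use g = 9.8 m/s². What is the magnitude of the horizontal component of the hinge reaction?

H_x ≈ 181 N

Take torques about the hinge: T sin 62° · 2.2 = 63.7×9.8×1.2 = 749.11 N·m.
So T = 749.11 / (0.8829 × 2.2) = 385.65 N.
ΣF_x = 0: H_x = T cos 62° = 181.05 N.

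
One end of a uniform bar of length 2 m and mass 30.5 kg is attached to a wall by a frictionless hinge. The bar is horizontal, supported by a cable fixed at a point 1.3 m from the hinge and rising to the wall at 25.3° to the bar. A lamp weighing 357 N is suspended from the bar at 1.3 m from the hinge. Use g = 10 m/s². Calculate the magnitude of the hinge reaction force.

|H| ≈ 1250 N

Take torques about the hinge: T sin 25.3° · 1.3 = 30.5×10×1 + 357×1.3 = 769.1 N·m.
So T = 769.1 / (0.4274 × 1.3) = 1384.4 N.
ΣF_x = 0: H_x = T cos 25.3° = 1251.6 N.
ΣF_y = 0: H_y = (30.5×10 + 357) − T sin 25.3° = 662 − 591.62 = 70.385 N.
|H| = √(H_x² + H_y²) = √((1251.6)² + (70.385)²) = 1253.5 N.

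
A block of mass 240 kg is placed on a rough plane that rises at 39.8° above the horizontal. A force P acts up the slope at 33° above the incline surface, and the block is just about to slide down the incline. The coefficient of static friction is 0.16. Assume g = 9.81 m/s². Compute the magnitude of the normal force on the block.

N ≈ 926 N

On the verge of sliding down the incline, friction equals μN and acts up the slope.
Perpendicular: N + P sin 33° = W cos 39.8° = 1809 N.
Along incline: P cos 33° + μN = W sin 39.8° with W sin 39.8° = 1507 N.
Solving the pair for P and N: P = 1620 N, N = 926.4 N (and f = μN = 148.2 N).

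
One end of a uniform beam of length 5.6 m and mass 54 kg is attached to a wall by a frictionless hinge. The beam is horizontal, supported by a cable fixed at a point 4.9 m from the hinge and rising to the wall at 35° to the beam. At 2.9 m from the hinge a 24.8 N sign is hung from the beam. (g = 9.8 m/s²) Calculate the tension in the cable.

T ≈ 553 N

Take torques about the hinge: T sin 35° · 4.9 = 54×9.8×2.8 + 24.8×2.9 = 1553.7 N·m.
So T = 1553.7 / (0.5736 × 4.9) = 552.81 N.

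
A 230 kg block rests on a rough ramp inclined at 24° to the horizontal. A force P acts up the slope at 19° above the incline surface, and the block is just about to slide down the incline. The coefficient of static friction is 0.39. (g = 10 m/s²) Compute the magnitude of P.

P ≈ 142 N

On the verge of sliding down the incline, friction equals μN and acts up the slope.
Perpendicular: N + P sin 19° = W cos 24° = 2101 N.
Along incline: P cos 19° + μN = W sin 24° with W sin 24° = 935.5 N.
Solving the pair for P and N: P = 141.8 N, N = 2055 N (and f = μN = 801.4 N).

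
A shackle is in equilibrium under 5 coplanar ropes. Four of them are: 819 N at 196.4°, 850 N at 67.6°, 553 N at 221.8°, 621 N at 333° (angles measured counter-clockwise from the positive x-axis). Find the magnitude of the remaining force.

F ≈ 335 N

Sum the known components: ΣF_x = -320.7 N, ΣF_y = -95.89 N.
For equilibrium the remaining force must supply (−ΣF_x, −ΣF_y) = (320.7, 95.89) N.
Magnitude = √((320.7)² + (95.89)²) = 334.7 N; direction = atan2(95.89, 320.7) = 16.6°.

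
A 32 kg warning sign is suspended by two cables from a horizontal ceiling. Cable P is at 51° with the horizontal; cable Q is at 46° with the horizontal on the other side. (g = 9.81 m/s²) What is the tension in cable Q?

T_Q ≈ 199 N

Weight W = 32 × 9.81 = 313.9 N acts straight down.
Horizontal: T_P cos 51° = T_Q cos 46°  →  T_P = 1.104 T_Q.
Vertical: T_P sin 51° + T_Q sin 46° = 313.9.
Substituting the horizontal relation into the vertical equation gives 1.577 T_Q = 313.9, so T_Q = 199 N.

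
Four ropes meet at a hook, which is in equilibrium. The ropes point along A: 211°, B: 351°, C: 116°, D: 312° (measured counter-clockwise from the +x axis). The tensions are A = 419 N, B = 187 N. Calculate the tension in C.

T_C ≈ 1070 N

Resolve: ΣF_x = 419 cos 211° + 187 cos 351° + T_C cos 116° + T_D cos 312° = 0.
        ΣF_y = 419 sin 211° + 187 sin 351° + T_C sin 116° + T_D sin 312° = 0.
The known terms sum to (-174.5, -245.1) N, so -0.4384 T_C + 0.6691 T_D = 174.5 and 0.8988 T_C − 0.7431 T_D = 245.1.
Solving simultaneously: T_C = 1065 N, T_D = 958.6 N.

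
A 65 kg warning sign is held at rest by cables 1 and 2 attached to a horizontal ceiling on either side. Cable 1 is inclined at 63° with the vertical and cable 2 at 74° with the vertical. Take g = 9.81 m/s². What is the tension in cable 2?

Angles from the horizontal: cable 1 is 90° − 63° = 27°, cable 2 is 90° − 74° = 16°.
Weight W = 65 × 9.81 = 637.6 N acts straight down.
Horizontal: T_1 cos 27° = T_2 cos 16°  →  T_1 = 1.079 T_2.
Vertical: T_1 sin 27° + T_2 sin 16° = 637.6.
Substituting the horizontal relation into the vertical equation gives 0.7654 T_2 = 637.6, so T_2 = 833.1 N.

T_2 ≈ 833 N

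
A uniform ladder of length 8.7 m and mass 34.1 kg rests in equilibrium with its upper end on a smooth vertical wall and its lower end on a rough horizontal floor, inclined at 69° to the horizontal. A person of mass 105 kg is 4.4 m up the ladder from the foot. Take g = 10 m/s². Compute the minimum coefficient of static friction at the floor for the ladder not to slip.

ΣF_y = 0: N_floor = 34.1×10 + 105×10 = 1391 N.
Torques about the foot: N_wall · 8.7 sin 69° = 34.1×10×4.35 cos 69° + 105×10×4.4 cos 69° → N_wall = 269.29 N.
ΣF_x = 0: f_floor = N_wall = 269.29 N.
μ_min = f_floor / N_floor = 269.29 / 1391 = 0.1936.

μ_min ≈ 0.194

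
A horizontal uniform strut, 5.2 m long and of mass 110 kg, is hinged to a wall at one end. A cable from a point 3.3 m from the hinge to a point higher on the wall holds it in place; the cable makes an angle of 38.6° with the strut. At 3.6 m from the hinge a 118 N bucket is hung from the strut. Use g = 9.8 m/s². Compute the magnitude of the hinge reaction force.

Take torques about the hinge: T sin 38.6° · 3.3 = 110×9.8×2.6 + 118×3.6 = 3227.6 N·m.
So T = 3227.6 / (0.6239 × 3.3) = 1567.7 N.
ΣF_x = 0: H_x = T cos 38.6° = 1225.2 N.
ΣF_y = 0: H_y = (110×9.8 + 118) − T sin 38.6° = 1196 − 978.06 = 217.94 N.
|H| = √(H_x² + H_y²) = √((1225.2)² + (217.94)²) = 1244.4 N.

|H| ≈ 1240 N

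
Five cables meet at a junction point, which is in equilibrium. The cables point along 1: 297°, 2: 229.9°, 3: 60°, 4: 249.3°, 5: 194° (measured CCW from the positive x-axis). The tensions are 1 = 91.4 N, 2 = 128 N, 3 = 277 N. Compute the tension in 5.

T_5 ≈ 85 N

Resolve: ΣF_x = 91.4 cos 297° + 128 cos 229.9° + 277 cos 60° + T_4 cos 249.3° + T_5 cos 194° = 0.
        ΣF_y = 91.4 sin 297° + 128 sin 229.9° + 277 sin 60° + T_4 sin 249.3° + T_5 sin 194° = 0.
The known terms sum to (97.55, 60.54) N, so -0.3535 T_4 − 0.9703 T_5 = -97.55 and -0.9354 T_4 − 0.2419 T_5 = -60.54.
Solving simultaneously: T_4 = 42.75 N, T_5 = 84.96 N.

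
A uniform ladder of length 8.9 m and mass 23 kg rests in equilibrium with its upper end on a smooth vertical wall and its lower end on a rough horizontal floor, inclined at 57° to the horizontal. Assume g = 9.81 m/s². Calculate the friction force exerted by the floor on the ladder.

f ≈ 73.3 N

Torques about the foot: N_wall · 8.9 sin 57° = 23×9.81×4.45 cos 57° → N_wall = 73.263 N.
ΣF_x = 0: f_floor = N_wall = 73.263 N.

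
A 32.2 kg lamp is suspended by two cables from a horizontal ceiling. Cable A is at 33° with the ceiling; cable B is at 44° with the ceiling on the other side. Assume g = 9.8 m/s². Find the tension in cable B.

T_B ≈ 272 N

Weight W = 32.2 × 9.8 = 315.6 N acts straight down.
Horizontal: T_A cos 33° = T_B cos 44°  →  T_A = 0.8577 T_B.
Vertical: T_A sin 33° + T_B sin 44° = 315.6.
Substituting the horizontal relation into the vertical equation gives 1.162 T_B = 315.6, so T_B = 271.6 N.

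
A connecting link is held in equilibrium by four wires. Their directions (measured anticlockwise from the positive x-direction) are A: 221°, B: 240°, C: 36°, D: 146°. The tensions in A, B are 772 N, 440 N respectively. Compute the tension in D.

T_D ≈ 262 N

Resolve: ΣF_x = 772 cos 221° + 440 cos 240° + T_C cos 36° + T_D cos 146° = 0.
        ΣF_y = 772 sin 221° + 440 sin 240° + T_C sin 36° + T_D sin 146° = 0.
The known terms sum to (-802.6, -887.5) N, so 0.8090 T_C − 0.8290 T_D = 802.6 and 0.5878 T_C + 0.5592 T_D = 887.5.
Solving simultaneously: T_C = 1261 N, T_D = 262.1 N.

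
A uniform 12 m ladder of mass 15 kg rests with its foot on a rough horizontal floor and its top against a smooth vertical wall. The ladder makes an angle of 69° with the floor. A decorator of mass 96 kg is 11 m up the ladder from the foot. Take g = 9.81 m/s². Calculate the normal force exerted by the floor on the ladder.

ΣF_y = 0: N_floor = 15×9.81 + 96×9.81 = 1088.9 N.

N_floor ≈ 1090 N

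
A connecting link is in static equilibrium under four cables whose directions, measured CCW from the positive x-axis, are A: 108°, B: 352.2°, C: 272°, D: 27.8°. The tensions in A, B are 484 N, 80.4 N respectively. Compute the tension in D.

T_D ≈ 60.2 N

Resolve: ΣF_x = 484 cos 108° + 80.4 cos 352.2° + T_C cos 272° + T_D cos 27.8° = 0.
        ΣF_y = 484 sin 108° + 80.4 sin 352.2° + T_C sin 272° + T_D sin 27.8° = 0.
The known terms sum to (-69.91, 449.4) N, so 0.0349 T_C + 0.8846 T_D = 69.91 and -0.9994 T_C + 0.4664 T_D = -449.4.
Solving simultaneously: T_C = 477.8 N, T_D = 60.18 N.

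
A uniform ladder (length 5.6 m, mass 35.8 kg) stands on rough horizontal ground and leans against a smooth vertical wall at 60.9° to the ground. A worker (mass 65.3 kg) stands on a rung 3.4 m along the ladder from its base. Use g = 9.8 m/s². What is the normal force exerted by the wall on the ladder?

Torques about the foot: N_wall · 5.6 sin 60.9° = 35.8×9.8×2.8 cos 60.9° + 65.3×9.8×3.4 cos 60.9° → N_wall = 313.89 N.

N_wall ≈ 314 N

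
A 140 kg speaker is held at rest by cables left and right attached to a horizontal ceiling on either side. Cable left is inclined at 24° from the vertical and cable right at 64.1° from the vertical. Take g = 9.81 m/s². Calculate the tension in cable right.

T_right ≈ 559 N

Angles from the horizontal: cable left is 90° − 24° = 66°, cable right is 90° − 64.1° = 25.9°.
Weight W = 140 × 9.81 = 1373 N acts straight down.
Horizontal: T_left cos 66° = T_right cos 25.9°  →  T_left = 2.212 T_right.
Vertical: T_left sin 66° + T_right sin 25.9° = 1373.
Substituting the horizontal relation into the vertical equation gives 2.457 T_right = 1373, so T_right = 558.9 N.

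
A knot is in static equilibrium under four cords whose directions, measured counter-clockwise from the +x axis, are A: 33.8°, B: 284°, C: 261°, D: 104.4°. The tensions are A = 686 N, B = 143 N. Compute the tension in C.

T_C ≈ 1630 N

Resolve: ΣF_x = 686 cos 33.8° + 143 cos 284° + T_C cos 261° + T_D cos 104.4° = 0.
        ΣF_y = 686 sin 33.8° + 143 sin 284° + T_C sin 261° + T_D sin 104.4° = 0.
The known terms sum to (604.7, 242.9) N, so -0.1564 T_C − 0.2487 T_D = -604.7 and -0.9877 T_C + 0.9686 T_D = -242.9.
Solving simultaneously: T_C = 1627 N, T_D = 1408 N.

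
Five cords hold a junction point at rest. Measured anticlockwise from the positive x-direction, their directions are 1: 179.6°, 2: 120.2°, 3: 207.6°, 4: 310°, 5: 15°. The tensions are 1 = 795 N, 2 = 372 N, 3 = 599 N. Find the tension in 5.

T_5 ≈ 1240 N

Resolve: ΣF_x = 795 cos 179.6° + 372 cos 120.2° + 599 cos 207.6° + T_4 cos 310° + T_5 cos 15° = 0.
        ΣF_y = 795 sin 179.6° + 372 sin 120.2° + 599 sin 207.6° + T_4 sin 310° + T_5 sin 15° = 0.
The known terms sum to (-1513, 49.55) N, so 0.6428 T_4 + 0.9659 T_5 = 1513 and -0.7660 T_4 + 0.2588 T_5 = -49.55.
Solving simultaneously: T_4 = 484.9 N, T_5 = 1244 N.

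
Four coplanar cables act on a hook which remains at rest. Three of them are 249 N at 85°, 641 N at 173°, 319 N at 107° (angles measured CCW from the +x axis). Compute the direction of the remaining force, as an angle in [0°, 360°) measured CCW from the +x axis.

Sum the known components: ΣF_x = -707.8 N, ΣF_y = 631.2 N.
For equilibrium the remaining force must supply (−ΣF_x, −ΣF_y) = (707.8, -631.2) N.
Magnitude = √((707.8)² + (-631.2)²) = 948.4 N; direction = atan2(-631.2, 707.8) = 318.3°.

θ ≈ 318°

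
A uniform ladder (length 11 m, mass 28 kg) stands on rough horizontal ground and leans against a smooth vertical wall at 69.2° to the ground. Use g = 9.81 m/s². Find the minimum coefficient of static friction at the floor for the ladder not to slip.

ΣF_y = 0: N_floor = 28×9.81 = 274.68 N.
Torques about the foot: N_wall · 11 sin 69.2° = 28×9.81×5.5 cos 69.2° → N_wall = 52.171 N.
ΣF_x = 0: f_floor = N_wall = 52.171 N.
μ_min = f_floor / N_floor = 52.171 / 274.68 = 0.1899.

μ_min ≈ 0.190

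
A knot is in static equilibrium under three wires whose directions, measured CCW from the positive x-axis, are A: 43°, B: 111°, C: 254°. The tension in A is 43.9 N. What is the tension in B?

Resolve: ΣF_x = 43.9 cos 43° + T_B cos 111° + T_C cos 254° = 0.
        ΣF_y = 43.9 sin 43° + T_B sin 111° + T_C sin 254° = 0.
The known terms sum to (32.11, 29.94) N, so -0.3584 T_B − 0.2756 T_C = -32.11 and 0.9336 T_B − 0.9613 T_C = -29.94.
Solving simultaneously: T_B = 37.57 N, T_C = 67.63 N.

T_B ≈ 37.6 N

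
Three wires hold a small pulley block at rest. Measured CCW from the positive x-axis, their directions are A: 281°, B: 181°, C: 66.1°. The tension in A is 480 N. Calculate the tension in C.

Resolve: ΣF_x = 480 cos 281° + T_B cos 181° + T_C cos 66.1° = 0.
        ΣF_y = 480 sin 281° + T_B sin 181° + T_C sin 66.1° = 0.
The known terms sum to (91.59, -471.2) N, so -0.9998 T_B + 0.4051 T_C = -91.59 and -0.0175 T_B + 0.9143 T_C = 471.2.
Solving simultaneously: T_B = 302.8 N, T_C = 521.2 N.

T_C ≈ 521 N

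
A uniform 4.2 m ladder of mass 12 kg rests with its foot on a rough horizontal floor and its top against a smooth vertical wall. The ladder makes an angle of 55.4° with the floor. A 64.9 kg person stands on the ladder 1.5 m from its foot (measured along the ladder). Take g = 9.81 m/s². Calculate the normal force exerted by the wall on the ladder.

Torques about the foot: N_wall · 4.2 sin 55.4° = 12×9.81×2.1 cos 55.4° + 64.9×9.81×1.5 cos 55.4° → N_wall = 197.46 N.

N_wall ≈ 197 N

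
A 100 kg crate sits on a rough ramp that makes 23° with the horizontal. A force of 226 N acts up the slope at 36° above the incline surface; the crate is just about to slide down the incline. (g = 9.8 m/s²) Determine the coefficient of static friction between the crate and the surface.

On the verge of sliding down the incline, friction is at its maximum μN and acts up the slope.
Perpendicular to incline: N = W cos 23° − P sin 36° = 902.1 − 132.8 = 769.3 N.
Along incline: P cos 36° + μN = W sin 23° → μ = (W sin 23° − P cos 36°) / N = 0.2601.

μ ≈ 0.260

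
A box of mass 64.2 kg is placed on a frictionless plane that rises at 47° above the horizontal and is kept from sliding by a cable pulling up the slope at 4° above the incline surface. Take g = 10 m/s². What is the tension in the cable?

T ≈ 471 N

Take axes along and perpendicular to the incline. Weight components: W sin 47° = 469.5 N down-slope, W cos 47° = 437.8 N into the surface.
Along incline: T cos 4° = W sin 47° → T = 470.7 N.
Perpendicular: N = W cos 47° − T sin 4° = 405 N.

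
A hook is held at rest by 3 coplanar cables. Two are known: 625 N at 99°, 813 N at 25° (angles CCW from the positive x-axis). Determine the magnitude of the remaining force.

Sum the known components: ΣF_x = 639.1 N, ΣF_y = 960.9 N.
For equilibrium the remaining force must supply (−ΣF_x, −ΣF_y) = (-639.1, -960.9) N.
Magnitude = √((-639.1)² + (-960.9)²) = 1154 N; direction = atan2(-960.9, -639.1) = 236.4°.

F ≈ 1150 N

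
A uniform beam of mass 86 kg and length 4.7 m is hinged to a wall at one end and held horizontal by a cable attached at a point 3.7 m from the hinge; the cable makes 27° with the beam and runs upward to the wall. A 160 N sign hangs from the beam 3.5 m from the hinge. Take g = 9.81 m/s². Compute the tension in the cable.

Take torques about the hinge: T sin 27° · 3.7 = 86×9.81×2.35 + 160×3.5 = 2542.6 N·m.
So T = 2542.6 / (0.4540 × 3.7) = 1513.7 N.

T ≈ 1510 N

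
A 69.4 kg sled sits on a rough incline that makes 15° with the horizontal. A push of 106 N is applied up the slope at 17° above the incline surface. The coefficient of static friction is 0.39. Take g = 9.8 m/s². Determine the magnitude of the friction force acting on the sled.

Axes along / perpendicular to the incline. W sin 15° = 176 N down-slope; W cos 15° = 656.9 N into the surface.
Perpendicular: N = W cos 15° − P sin 17° = 656.9 − 30.99 = 626 N.
Along incline: P cos 17° + f = W sin 15° (friction acts up-slope) → f = 176 − 101.4 = 74.66 N.
|f| = 74.66 N ≤ μN = 244.1 N, so the sled is indeed static.

f ≈ 74.7 N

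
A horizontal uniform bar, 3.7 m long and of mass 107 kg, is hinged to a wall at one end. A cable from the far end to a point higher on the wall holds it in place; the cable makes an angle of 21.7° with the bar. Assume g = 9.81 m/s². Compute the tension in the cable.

Take torques about the hinge: T sin 21.7° · 3.7 = 107×9.81×1.85 = 1941.9 N·m.
So T = 1941.9 / (0.3697 × 3.7) = 1419.4 N.

T ≈ 1420 N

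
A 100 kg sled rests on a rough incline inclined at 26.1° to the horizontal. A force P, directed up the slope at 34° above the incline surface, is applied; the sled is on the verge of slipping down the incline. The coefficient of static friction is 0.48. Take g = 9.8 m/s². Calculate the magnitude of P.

On the verge of sliding down the incline, friction equals μN and acts up the slope.
Perpendicular: N + P sin 34° = W cos 26.1° = 880.1 N.
Along incline: P cos 34° + μN = W sin 26.1° with W sin 26.1° = 431.1 N.
Solving the pair for P and N: P = 15.53 N, N = 871.4 N (and f = μN = 418.3 N).

P ≈ 15.5 N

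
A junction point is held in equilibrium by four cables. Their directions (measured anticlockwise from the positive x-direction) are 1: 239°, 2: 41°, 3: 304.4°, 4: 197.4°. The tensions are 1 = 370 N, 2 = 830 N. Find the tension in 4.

Resolve: ΣF_x = 370 cos 239° + 830 cos 41° + T_3 cos 304.4° + T_4 cos 197.4° = 0.
        ΣF_y = 370 sin 239° + 830 sin 41° + T_3 sin 304.4° + T_4 sin 197.4° = 0.
The known terms sum to (435.8, 227.4) N, so 0.5650 T_3 − 0.9542 T_4 = -435.8 and -0.8251 T_3 − 0.2990 T_4 = -227.4.
Solving simultaneously: T_3 = 90.60 N, T_4 = 510.4 N.

T_4 ≈ 510 N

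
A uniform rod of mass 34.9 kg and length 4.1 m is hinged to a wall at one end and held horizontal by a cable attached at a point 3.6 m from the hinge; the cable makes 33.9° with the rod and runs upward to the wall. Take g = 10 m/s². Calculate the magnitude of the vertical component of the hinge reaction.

Take torques about the hinge: T sin 33.9° · 3.6 = 34.9×10×2.05 = 715.45 N·m.
So T = 715.45 / (0.5577 × 3.6) = 356.32 N.
ΣF_y = 0: H_y = (34.9×10) − T sin 33.9° = 349 − 198.74 = 150.26 N.

|H_y| ≈ 150 N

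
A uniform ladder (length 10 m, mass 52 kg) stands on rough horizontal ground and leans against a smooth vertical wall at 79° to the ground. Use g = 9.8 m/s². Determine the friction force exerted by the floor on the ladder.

Torques about the foot: N_wall · 10 sin 79° = 52×9.8×5 cos 79° → N_wall = 49.528 N.
ΣF_x = 0: f_floor = N_wall = 49.528 N.

f ≈ 49.5 N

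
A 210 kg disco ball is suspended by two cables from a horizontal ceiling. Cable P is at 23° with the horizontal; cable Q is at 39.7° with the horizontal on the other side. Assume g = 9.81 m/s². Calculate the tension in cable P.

Weight W = 210 × 9.81 = 2060 N acts straight down.
Horizontal: T_P cos 23° = T_Q cos 39.7°  →  T_Q = 1.196 T_P.
Vertical: T_P sin 23° + T_Q sin 39.7° = 2060.
Substituting the horizontal relation into the vertical equation gives 1.155 T_P = 2060, so T_P = 1784 N.

T_P ≈ 1780 N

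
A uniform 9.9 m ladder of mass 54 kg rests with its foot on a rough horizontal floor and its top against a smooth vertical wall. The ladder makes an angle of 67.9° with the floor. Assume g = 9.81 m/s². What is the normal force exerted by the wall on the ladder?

Torques about the foot: N_wall · 9.9 sin 67.9° = 54×9.81×4.95 cos 67.9° → N_wall = 107.55 N.

N_wall ≈ 108 N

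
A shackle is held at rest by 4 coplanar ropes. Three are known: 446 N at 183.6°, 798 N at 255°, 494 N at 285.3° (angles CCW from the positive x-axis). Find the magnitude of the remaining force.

Sum the known components: ΣF_x = -521.3 N, ΣF_y = -1275 N.
For equilibrium the remaining force must supply (−ΣF_x, −ΣF_y) = (521.3, 1275) N.
Magnitude = √((521.3)² + (1275)²) = 1378 N; direction = atan2(1275, 521.3) = 67.8°.

F ≈ 1380 N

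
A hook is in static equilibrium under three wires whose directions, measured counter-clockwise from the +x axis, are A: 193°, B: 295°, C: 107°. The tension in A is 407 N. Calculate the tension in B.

T_B ≈ 2920 N

Resolve: ΣF_x = 407 cos 193° + T_B cos 295° + T_C cos 107° = 0.
        ΣF_y = 407 sin 193° + T_B sin 295° + T_C sin 107° = 0.
The known terms sum to (-396.6, -91.56) N, so 0.4226 T_B − 0.2924 T_C = 396.6 and -0.9063 T_B + 0.9563 T_C = 91.56.
Solving simultaneously: T_B = 2917 N, T_C = 2861 N.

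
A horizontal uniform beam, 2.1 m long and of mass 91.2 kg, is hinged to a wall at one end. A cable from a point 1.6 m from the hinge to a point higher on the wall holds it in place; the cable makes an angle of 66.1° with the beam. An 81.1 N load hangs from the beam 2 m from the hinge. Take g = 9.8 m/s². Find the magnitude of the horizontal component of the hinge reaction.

H_x ≈ 305 N

Take torques about the hinge: T sin 66.1° · 1.6 = 91.2×9.8×1.05 + 81.1×2 = 1100.6 N·m.
So T = 1100.6 / (0.9143 × 1.6) = 752.42 N.
ΣF_x = 0: H_x = T cos 66.1° = 304.84 N.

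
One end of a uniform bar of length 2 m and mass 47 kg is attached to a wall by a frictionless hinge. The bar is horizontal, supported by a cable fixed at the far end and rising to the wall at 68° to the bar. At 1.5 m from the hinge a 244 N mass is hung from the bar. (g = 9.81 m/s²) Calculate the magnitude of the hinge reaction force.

|H| ≈ 336 N

Take torques about the hinge: T sin 68° · 2 = 47×9.81×1 + 244×1.5 = 827.07 N·m.
So T = 827.07 / (0.9272 × 2) = 446.01 N.
ΣF_x = 0: H_x = T cos 68° = 167.08 N.
ΣF_y = 0: H_y = (47×9.81 + 244) − T sin 68° = 705.07 − 413.54 = 291.54 N.
|H| = √(H_x² + H_y²) = √((167.08)² + (291.54)²) = 336.02 N.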